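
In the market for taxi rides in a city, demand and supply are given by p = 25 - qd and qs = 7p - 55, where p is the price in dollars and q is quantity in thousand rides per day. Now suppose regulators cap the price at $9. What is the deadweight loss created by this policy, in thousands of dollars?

28

Rearranging demand gives qd = 25 - p. Without the control the market clears where 25 - p = 7p - 55, i.e. p* = 10 and q* = 15.
Since 9 < 10, the ceiling is binding.
At p = 9: qd = 25 - 9 = 16 and qs = 7·9 - 55 = 8.
Quantity traded falls to 8. At q = 8 the demand price is 25 - 8 = 17 and the supply price is (55 + 8)/7 = 9.
Deadweight loss = ½ · (17 - 9) · (15 - 8) = ½ · 8 · 7 = 28.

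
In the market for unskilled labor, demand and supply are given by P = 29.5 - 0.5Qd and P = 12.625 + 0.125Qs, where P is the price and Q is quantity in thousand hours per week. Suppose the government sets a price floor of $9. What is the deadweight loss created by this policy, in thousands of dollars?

Rearranging demand gives Qd = 59 - 2P; rearranging supply gives Qs = 8P - 101. Without the control the market clears where 59 - 2P = 8P - 101, i.e. P* = 16 and Q* = 27.
The floor of 9 is below the equilibrium price 16, so it is not binding; the market clears at P* = 16, Q* = 27.
Since the control does not bind, no trades are prevented and deadweight loss is zero.

0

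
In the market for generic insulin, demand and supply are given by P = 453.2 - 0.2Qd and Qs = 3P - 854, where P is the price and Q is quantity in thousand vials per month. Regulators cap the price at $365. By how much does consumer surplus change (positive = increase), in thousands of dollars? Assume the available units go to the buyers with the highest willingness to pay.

Rearranging demand gives Qd = 2266 - 5P. Setting quantity demanded equal to quantity supplied, 2266 - 5P = 3P - 854, gives P* = 390 and Q* = 316.
Since 365 < 390, the ceiling is binding.
At P = 365: Qd = 2266 - 5·365 = 441 and Qs = 3·365 - 854 = 241.
Consumer surplus without the control is ½ · (453.2 - 390) · 316 = 9985.6.
With the ceiling, 241 units are sold at 365 (assume they go to the highest-value buyers). The demand price at Q = 241 is 405, so CS = ½ · [(453.2 - 365) + (405 - 365)] · 241 = 15448.1.
Change in consumer surplus = 15448.1 - 9985.6 = 5462.5.

5462.5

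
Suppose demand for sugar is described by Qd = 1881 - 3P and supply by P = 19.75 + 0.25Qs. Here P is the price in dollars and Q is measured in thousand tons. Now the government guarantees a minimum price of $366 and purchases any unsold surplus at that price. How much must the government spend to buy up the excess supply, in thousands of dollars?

220332

Rearranging supply gives Qs = 4P - 79. Setting quantity demanded equal to quantity supplied, 1881 - 3P = 4P - 79, gives P* = 280 and Q* = 1041.
Because the floor (366) lies above the market-clearing price, it is binding.
At P = 366: Qd = 1881 - 3·366 = 783 and Qs = 4·366 - 79 = 1385.
Surplus = Qs - Qd = 602.
Government expenditure = surplus × support price = 602 × 366 = 220332.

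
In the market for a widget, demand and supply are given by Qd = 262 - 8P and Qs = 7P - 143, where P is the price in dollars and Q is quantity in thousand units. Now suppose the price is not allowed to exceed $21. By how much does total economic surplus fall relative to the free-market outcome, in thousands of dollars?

236.25

Equilibrium: 262 - 8P = 7P - 143, so 405 = 15P and P* = 27, Q* = 46.
Since 21 < 27, the ceiling is binding.
At P = 21: Qd = 262 - 8·21 = 94 and Qs = 7·21 - 143 = 4.
Quantity traded falls to 4. At Q = 4 the demand price is (262 - 4)/8 = 32.25 and the supply price is (143 + 4)/7 = 21.
Deadweight loss = ½ · (32.25 - 21) · (46 - 4) = ½ · 11.25 · 42 = 236.25.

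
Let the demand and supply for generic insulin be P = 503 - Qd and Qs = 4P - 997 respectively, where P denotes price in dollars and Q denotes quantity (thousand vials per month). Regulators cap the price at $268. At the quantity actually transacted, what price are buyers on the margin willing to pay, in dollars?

Rearranging demand gives Qd = 503 - P. In a free market, 503 - P = 4P - 997 gives the equilibrium P* = 300, Q* = 203.
The ceiling of 268 is below the equilibrium price 300, so it binds.
At P = 268: Qd = 503 - 268 = 235 and Qs = 4·268 - 997 = 75.
Only 75 units reach the market. On the demand curve, the marginal buyer's willingness to pay at Q = 75 is (503 - 75) = 428.

428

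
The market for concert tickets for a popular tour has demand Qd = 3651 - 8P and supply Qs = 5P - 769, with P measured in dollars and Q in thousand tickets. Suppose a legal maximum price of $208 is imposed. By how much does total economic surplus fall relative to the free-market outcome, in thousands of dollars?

Setting quantity demanded equal to quantity supplied, 3651 - 8P = 5P - 769, gives P* = 340 and Q* = 931.
Since 208 < 340, the ceiling is binding.
At P = 208: Qd = 3651 - 8·208 = 1987 and Qs = 5·208 - 769 = 271.
Quantity traded falls to 271. At Q = 271 the demand price is (3651 - 271)/8 = 422.5 and the supply price is (769 + 271)/5 = 208.
Deadweight loss = ½ · (422.5 - 208) · (931 - 271) = ½ · 214.5 · 660 = 70785.

70785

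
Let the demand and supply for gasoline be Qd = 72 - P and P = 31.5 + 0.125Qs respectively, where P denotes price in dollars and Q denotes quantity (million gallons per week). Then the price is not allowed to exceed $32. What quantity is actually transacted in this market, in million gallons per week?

Rearranging supply gives Qs = 8P - 252. In a free market, 72 - P = 8P - 252 gives the equilibrium P* = 36, Q* = 36.
The ceiling of 32 is below the equilibrium price 36, so it binds.
At P = 32: Qd = 72 - 32 = 40 and Qs = 8·32 - 252 = 4.
The quantity actually transacted is the short side, supply: 4.

4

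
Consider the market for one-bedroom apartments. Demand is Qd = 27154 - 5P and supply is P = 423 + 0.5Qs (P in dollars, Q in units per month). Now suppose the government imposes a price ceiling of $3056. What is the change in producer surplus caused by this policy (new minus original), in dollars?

Rearranging supply gives Qs = 2P - 846. In a free market, 27154 - 5P = 2P - 846 gives the equilibrium P* = 4000, Q* = 7154.
Because the ceiling (3056) lies below the market-clearing price, it is binding.
At P = 3056: Qd = 27154 - 5·3056 = 11874 and Qs = 2·3056 - 846 = 5266.
Producer surplus without the control is ½ · (4000 - 423) · 7154 = 12794929.
With the ceiling, producers sell 5266 units at 3056, so PS = ½ · (3056 - 423) · 5266 = 6932689.
Change in producer surplus = 6932689 - 12794929 = -5862240.

-5862240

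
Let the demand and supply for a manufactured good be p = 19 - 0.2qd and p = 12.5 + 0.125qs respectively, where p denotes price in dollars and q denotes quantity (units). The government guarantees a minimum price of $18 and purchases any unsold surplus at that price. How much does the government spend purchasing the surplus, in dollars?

702

Rearranging demand gives qd = 95 - 5p; rearranging supply gives qs = 8p - 100. In a free market, 95 - 5p = 8p - 100 gives the equilibrium p* = 15, q* = 20.
Since 18 > 15, the floor is binding.
At p = 18: qd = 95 - 5·18 = 5 and qs = 8·18 - 100 = 44.
Surplus = qs - qd = 39.
Government expenditure = surplus × support price = 39 × 18 = 702.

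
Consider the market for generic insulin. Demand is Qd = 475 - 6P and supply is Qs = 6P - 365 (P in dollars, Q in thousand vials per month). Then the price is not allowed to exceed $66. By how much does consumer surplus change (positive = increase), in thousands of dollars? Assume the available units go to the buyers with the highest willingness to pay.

76

Setting quantity demanded equal to quantity supplied, 475 - 6P = 6P - 365, gives P* = 70 and Q* = 55.
Since 66 < 70, the ceiling is binding.
At P = 66: Qd = 475 - 6·66 = 79 and Qs = 6·66 - 365 = 31.
Consumer surplus without the control is ½ · (475/6 - 70) · 55 = 3025/12.
With the ceiling, 31 units are sold at 66 (assume they go to the highest-value buyers). The demand price at Q = 31 is 74, so CS = ½ · [(475/6 - 66) + (74 - 66)] · 31 = 3937/12.
Change in consumer surplus = 3937/12 - 3025/12 = 76.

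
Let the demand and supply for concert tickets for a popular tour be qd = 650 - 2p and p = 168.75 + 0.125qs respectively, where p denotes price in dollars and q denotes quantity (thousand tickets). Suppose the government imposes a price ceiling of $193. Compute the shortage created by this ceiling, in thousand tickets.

70

Rearranging supply gives qs = 8p - 1350. In a free market, 650 - 2p = 8p - 1350 gives the equilibrium p* = 200, q* = 250.
The ceiling of 193 is below the equilibrium price 200, so it binds.
At p = 193: qd = 650 - 2·193 = 264 and qs = 8·193 - 1350 = 194.
Shortage = qd - qs = 264 - 194 = 70.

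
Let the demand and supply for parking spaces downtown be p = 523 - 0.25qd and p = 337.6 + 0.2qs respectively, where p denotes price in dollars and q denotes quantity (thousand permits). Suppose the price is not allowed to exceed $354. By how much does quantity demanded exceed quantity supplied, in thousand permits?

Rearranging demand gives qd = 2092 - 4p; rearranging supply gives qs = 5p - 1688. Without the control the market clears where 2092 - 4p = 5p - 1688, i.e. p* = 420 and q* = 412.
The ceiling of 354 is below the equilibrium price 420, so it binds.
At p = 354: qd = 2092 - 4·354 = 676 and qs = 5·354 - 1688 = 82.
Shortage = qd - qs = 676 - 82 = 594.

594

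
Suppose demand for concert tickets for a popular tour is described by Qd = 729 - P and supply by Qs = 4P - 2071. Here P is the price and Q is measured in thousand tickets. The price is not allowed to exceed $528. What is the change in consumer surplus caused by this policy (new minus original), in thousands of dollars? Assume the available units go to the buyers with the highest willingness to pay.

-6880

Setting quantity demanded equal to quantity supplied, 729 - P = 4P - 2071, gives P* = 560 and Q* = 169.
Because the ceiling (528) lies below the market-clearing price, it is binding.
At P = 528: Qd = 729 - 528 = 201 and Qs = 4·528 - 2071 = 41.
Consumer surplus without the control is ½ · (729 - 560) · 169 = 14280.5.
With the ceiling, 41 units are sold at 528 (assume they go to the highest-value buyers). The demand price at Q = 41 is 688, so CS = ½ · [(729 - 528) + (688 - 528)] · 41 = 7400.5.
Change in consumer surplus = 7400.5 - 14280.5 = -6880.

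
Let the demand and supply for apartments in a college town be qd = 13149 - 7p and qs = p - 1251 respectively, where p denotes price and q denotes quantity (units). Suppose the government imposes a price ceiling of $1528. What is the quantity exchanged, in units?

Without the control the market clears where 13149 - 7p = p - 1251, i.e. p* = 1800 and q* = 549.
The ceiling of 1528 is below the equilibrium price 1800, so it binds.
At p = 1528: qd = 13149 - 7·1528 = 2453 and qs = 1528 - 1251 = 277.
The quantity actually transacted is the short side, supply: 277.

277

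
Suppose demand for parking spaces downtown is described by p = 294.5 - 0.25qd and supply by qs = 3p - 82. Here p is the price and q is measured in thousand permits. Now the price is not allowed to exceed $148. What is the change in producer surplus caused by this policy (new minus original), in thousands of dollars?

Rearranging demand gives qd = 1178 - 4p. In a free market, 1178 - 4p = 3p - 82 gives the equilibrium p* = 180, q* = 458.
Because the ceiling (148) lies below the market-clearing price, it is binding.
At p = 148: qd = 1178 - 4·148 = 586 and qs = 3·148 - 82 = 362.
Producer surplus without the control is ½ · (180 - 82/3) · 458 = 104882/3.
With the ceiling, producers sell 362 units at 148, so PS = ½ · (148 - 82/3) · 362 = 65522/3.
Change in producer surplus = 65522/3 - 104882/3 = -13120.

-13120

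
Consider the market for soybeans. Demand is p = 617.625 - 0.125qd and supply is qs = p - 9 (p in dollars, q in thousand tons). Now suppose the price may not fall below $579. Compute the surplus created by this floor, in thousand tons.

261

Rearranging demand gives qd = 4941 - 8p. Equilibrium: 4941 - 8p = p - 9, so 4950 = 9p and p* = 550, q* = 541.
Since 579 > 550, the floor is binding.
At p = 579: qd = 4941 - 8·579 = 309 and qs = 579 - 9 = 570.
Surplus = qs - qd = 570 - 309 = 261.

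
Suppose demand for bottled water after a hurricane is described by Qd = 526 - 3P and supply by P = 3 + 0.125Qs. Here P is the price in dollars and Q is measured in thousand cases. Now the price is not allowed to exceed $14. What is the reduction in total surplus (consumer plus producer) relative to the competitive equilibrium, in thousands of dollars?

19008

Rearranging supply gives Qs = 8P - 24. Without the control the market clears where 526 - 3P = 8P - 24, i.e. P* = 50 and Q* = 376.
The ceiling of 14 is below the equilibrium price 50, so it binds.
At P = 14: Qd = 526 - 3·14 = 484 and Qs = 8·14 - 24 = 88.
Quantity traded falls to 88. At Q = 88 the demand price is (526 - 88)/3 = 146 and the supply price is (24 + 88)/8 = 14.
Deadweight loss = ½ · (146 - 14) · (376 - 88) = ½ · 132 · 288 = 19008.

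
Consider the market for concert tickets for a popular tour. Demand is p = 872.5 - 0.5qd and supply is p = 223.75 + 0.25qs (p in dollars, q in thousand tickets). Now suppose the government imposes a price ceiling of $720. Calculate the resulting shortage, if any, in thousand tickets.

Rearranging demand gives qd = 1745 - 2p; rearranging supply gives qs = 4p - 895. Setting quantity demanded equal to quantity supplied, 1745 - 2p = 4p - 895, gives p* = 440 and q* = 865.
Since 720 is above p* = 440, the ceiling does not bind and the free-market outcome prevails.
Since the control does not bind, there is no shortage.

0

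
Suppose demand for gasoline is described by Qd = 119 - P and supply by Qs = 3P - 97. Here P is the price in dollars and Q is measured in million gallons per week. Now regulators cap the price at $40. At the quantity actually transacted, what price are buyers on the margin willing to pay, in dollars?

Setting quantity demanded equal to quantity supplied, 119 - P = 3P - 97, gives P* = 54 and Q* = 65.
Because the ceiling (40) lies below the market-clearing price, it is binding.
At P = 40: Qd = 119 - 40 = 79 and Qs = 3·40 - 97 = 23.
Only 23 units reach the market. On the demand curve, the marginal buyer's willingness to pay at Q = 23 is (119 - 23) = 96.

96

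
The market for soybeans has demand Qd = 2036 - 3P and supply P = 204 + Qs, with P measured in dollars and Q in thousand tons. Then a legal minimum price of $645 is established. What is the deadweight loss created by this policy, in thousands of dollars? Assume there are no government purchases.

Rearranging supply gives Qs = P - 204. In a free market, 2036 - 3P = P - 204 gives the equilibrium P* = 560, Q* = 356.
The floor of 645 is above the equilibrium price 560, so it binds.
At P = 645: Qd = 2036 - 3·645 = 101 and Qs = 645 - 204 = 441.
Quantity traded falls to 101. At Q = 101 the demand price is (2036 - 101)/3 = 645 and the supply price is 204 + 101 = 305.
Deadweight loss = ½ · (645 - 305) · (356 - 101) = ½ · 340 · 255 = 43350.

43350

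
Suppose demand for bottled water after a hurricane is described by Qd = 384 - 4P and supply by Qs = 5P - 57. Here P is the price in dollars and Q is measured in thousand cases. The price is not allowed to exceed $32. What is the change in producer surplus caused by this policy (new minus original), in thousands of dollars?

-2473.5

In a free market, 384 - 4P = 5P - 57 gives the equilibrium P* = 49, Q* = 188.
The ceiling of 32 is below the equilibrium price 49, so it binds.
At P = 32: Qd = 384 - 4·32 = 256 and Qs = 5·32 - 57 = 103.
Producer surplus without the control is ½ · (49 - 11.4) · 188 = 3534.4.
With the ceiling, producers sell 103 units at 32, so PS = ½ · (32 - 11.4) · 103 = 1060.9.
Change in producer surplus = 1060.9 - 3534.4 = -2473.5.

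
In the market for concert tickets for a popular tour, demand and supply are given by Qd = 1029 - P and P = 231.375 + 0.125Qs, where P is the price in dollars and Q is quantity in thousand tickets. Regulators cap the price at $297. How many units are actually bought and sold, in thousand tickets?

Rearranging supply gives Qs = 8P - 1851. Equilibrium: 1029 - P = 8P - 1851, so 2880 = 9P and P* = 320, Q* = 709.
Because the ceiling (297) lies below the market-clearing price, it is binding.
At P = 297: Qd = 1029 - 297 = 732 and Qs = 8·297 - 1851 = 525.
The quantity actually transacted is the short side, supply: 525.

525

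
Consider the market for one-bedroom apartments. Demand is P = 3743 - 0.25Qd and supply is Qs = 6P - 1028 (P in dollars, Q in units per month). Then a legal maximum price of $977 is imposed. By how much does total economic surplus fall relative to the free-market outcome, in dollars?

2910967.5

Rearranging demand gives Qd = 14972 - 4P. Without the control the market clears where 14972 - 4P = 6P - 1028, i.e. P* = 1600 and Q* = 8572.
Because the ceiling (977) lies below the market-clearing price, it is binding.
At P = 977: Qd = 14972 - 4·977 = 11064 and Qs = 6·977 - 1028 = 4834.
Quantity traded falls to 4834. At Q = 4834 the demand price is (14972 - 4834)/4 = 2534.5 and the supply price is (1028 + 4834)/6 = 977.
Deadweight loss = ½ · (2534.5 - 977) · (8572 - 4834) = ½ · 1557.5 · 3738 = 2910967.5.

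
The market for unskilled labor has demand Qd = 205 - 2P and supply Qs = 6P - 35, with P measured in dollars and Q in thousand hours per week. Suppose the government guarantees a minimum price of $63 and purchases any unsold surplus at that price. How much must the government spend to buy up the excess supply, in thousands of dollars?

Equilibrium: 205 - 2P = 6P - 35, so 240 = 8P and P* = 30, Q* = 145.
Because the floor (63) lies above the market-clearing price, it is binding.
At P = 63: Qd = 205 - 2·63 = 79 and Qs = 6·63 - 35 = 343.
Surplus = Qs - Qd = 264.
Government expenditure = surplus × support price = 264 × 63 = 16632.

16632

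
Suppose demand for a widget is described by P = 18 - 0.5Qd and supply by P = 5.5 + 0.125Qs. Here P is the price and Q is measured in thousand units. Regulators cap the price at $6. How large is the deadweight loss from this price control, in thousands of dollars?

80

Rearranging demand gives Qd = 36 - 2P; rearranging supply gives Qs = 8P - 44. Without the control the market clears where 36 - 2P = 8P - 44, i.e. P* = 8 and Q* = 20.
The ceiling of 6 is below the equilibrium price 8, so it binds.
At P = 6: Qd = 36 - 2·6 = 24 and Qs = 8·6 - 44 = 4.
Quantity traded falls to 4. At Q = 4 the demand price is (36 - 4)/2 = 16 and the supply price is (44 + 4)/8 = 6.
Deadweight loss = ½ · (16 - 6) · (20 - 4) = ½ · 10 · 16 = 80.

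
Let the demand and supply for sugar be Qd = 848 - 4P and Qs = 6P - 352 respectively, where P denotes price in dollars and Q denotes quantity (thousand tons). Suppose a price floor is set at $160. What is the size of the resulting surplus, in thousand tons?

Without the control the market clears where 848 - 4P = 6P - 352, i.e. P* = 120 and Q* = 368.
Since 160 > 120, the floor is binding.
At P = 160: Qd = 848 - 4·160 = 208 and Qs = 6·160 - 352 = 608.
Surplus = Qs - Qd = 608 - 208 = 400.

400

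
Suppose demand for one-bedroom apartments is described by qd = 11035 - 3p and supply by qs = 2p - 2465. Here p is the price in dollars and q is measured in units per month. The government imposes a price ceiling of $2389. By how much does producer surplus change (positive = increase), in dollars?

In a free market, 11035 - 3p = 2p - 2465 gives the equilibrium p* = 2700, q* = 2935.
Since 2389 < 2700, the ceiling is binding.
At p = 2389: qd = 11035 - 3·2389 = 3868 and qs = 2·2389 - 2465 = 2313.
Producer surplus without the control is ½ · (2700 - 1232.5) · 2935 = 2153556.25.
With the ceiling, producers sell 2313 units at 2389, so PS = ½ · (2389 - 1232.5) · 2313 = 1337492.25.
Change in producer surplus = 1337492.25 - 2153556.25 = -816064.

-816064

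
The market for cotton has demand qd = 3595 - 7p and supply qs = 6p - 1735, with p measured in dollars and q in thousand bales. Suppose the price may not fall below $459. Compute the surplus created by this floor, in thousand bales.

Without the control the market clears where 3595 - 7p = 6p - 1735, i.e. p* = 410 and q* = 725.
The floor of 459 is above the equilibrium price 410, so it binds.
At p = 459: qd = 3595 - 7·459 = 382 and qs = 6·459 - 1735 = 1019.
Surplus = qs - qd = 1019 - 382 = 637.

637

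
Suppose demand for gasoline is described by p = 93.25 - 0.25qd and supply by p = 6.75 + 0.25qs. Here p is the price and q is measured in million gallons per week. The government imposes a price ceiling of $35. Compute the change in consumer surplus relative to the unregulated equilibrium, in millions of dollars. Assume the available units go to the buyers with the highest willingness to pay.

Rearranging demand gives qd = 373 - 4p; rearranging supply gives qs = 4p - 27. Without the control the market clears where 373 - 4p = 4p - 27, i.e. p* = 50 and q* = 173.
Since 35 < 50, the ceiling is binding.
At p = 35: qd = 373 - 4·35 = 233 and qs = 4·35 - 27 = 113.
Consumer surplus without the control is ½ · (93.25 - 50) · 173 = 3741.125.
With the ceiling, 113 units are sold at 35 (assume they go to the highest-value buyers). The demand price at q = 113 is 65, so CS = ½ · [(93.25 - 35) + (65 - 35)] · 113 = 4986.125.
Change in consumer surplus = 4986.125 - 3741.125 = 1245.

1245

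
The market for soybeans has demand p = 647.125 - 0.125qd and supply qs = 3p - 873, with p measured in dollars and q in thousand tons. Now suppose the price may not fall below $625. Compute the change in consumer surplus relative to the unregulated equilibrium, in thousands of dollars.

Rearranging demand gives qd = 5177 - 8p. In a free market, 5177 - 8p = 3p - 873 gives the equilibrium p* = 550, q* = 777.
Since 625 > 550, the floor is binding.
At p = 625: qd = 5177 - 8·625 = 177 and qs = 3·625 - 873 = 1002.
Consumer surplus without the control is ½ · (647.125 - 550) · 777 = 37733.0625.
With the floor, consumers buy 177 units at 625, so CS = ½ · (647.125 - 625) · 177 = 1958.0625.
Change in consumer surplus = 1958.0625 - 37733.0625 = -35775.

-35775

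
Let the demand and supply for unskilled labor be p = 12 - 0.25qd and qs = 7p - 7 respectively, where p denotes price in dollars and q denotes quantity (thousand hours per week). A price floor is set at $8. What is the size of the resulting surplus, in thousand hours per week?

Rearranging demand gives qd = 48 - 4p. Setting quantity demanded equal to quantity supplied, 48 - 4p = 7p - 7, gives p* = 5 and q* = 28.
Because the floor (8) lies above the market-clearing price, it is binding.
At p = 8: qd = 48 - 4·8 = 16 and qs = 7·8 - 7 = 49.
Surplus = qs - qd = 49 - 16 = 33.

33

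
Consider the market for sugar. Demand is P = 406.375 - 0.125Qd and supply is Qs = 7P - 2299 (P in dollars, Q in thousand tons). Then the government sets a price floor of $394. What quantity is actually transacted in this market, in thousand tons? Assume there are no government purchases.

Rearranging demand gives Qd = 3251 - 8P. Without the control the market clears where 3251 - 8P = 7P - 2299, i.e. P* = 370 and Q* = 291.
Since 394 > 370, the floor is binding.
At P = 394: Qd = 3251 - 8·394 = 99 and Qs = 7·394 - 2299 = 459.
The quantity actually transacted is the short side, demand: 99.

99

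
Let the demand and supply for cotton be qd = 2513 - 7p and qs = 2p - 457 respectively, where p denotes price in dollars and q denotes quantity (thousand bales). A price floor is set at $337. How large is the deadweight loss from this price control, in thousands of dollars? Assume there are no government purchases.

Setting quantity demanded equal to quantity supplied, 2513 - 7p = 2p - 457, gives p* = 330 and q* = 203.
The floor of 337 is above the equilibrium price 330, so it binds.
At p = 337: qd = 2513 - 7·337 = 154 and qs = 2·337 - 457 = 217.
Quantity traded falls to 154. At q = 154 the demand price is (2513 - 154)/7 = 337 and the supply price is (457 + 154)/2 = 305.5.
Deadweight loss = ½ · (337 - 305.5) · (203 - 154) = ½ · 31.5 · 49 = 771.75.

771.75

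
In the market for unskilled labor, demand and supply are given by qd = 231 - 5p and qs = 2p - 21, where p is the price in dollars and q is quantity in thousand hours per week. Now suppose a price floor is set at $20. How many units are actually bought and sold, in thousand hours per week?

51

Setting quantity demanded equal to quantity supplied, 231 - 5p = 2p - 21, gives p* = 36 and q* = 51.
The floor of 20 is below the equilibrium price 36, so it is not binding; the market clears at p* = 36, q* = 51.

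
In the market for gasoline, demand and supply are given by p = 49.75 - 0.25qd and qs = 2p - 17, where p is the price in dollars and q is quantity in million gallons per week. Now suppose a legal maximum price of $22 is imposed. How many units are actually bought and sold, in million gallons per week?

Rearranging demand gives qd = 199 - 4p. In a free market, 199 - 4p = 2p - 17 gives the equilibrium p* = 36, q* = 55.
Since 22 < 36, the ceiling is binding.
At p = 22: qd = 199 - 4·22 = 111 and qs = 2·22 - 17 = 27.
The quantity actually transacted is the short side, supply: 27.

27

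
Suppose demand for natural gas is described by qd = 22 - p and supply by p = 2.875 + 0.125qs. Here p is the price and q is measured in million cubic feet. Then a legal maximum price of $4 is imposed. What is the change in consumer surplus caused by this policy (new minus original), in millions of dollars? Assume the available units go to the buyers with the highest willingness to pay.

Rearranging supply gives qs = 8p - 23. In a free market, 22 - p = 8p - 23 gives the equilibrium p* = 5, q* = 17.
Since 4 < 5, the ceiling is binding.
At p = 4: qd = 22 - 4 = 18 and qs = 8·4 - 23 = 9.
Consumer surplus without the control is ½ · (22 - 5) · 17 = 144.5.
With the ceiling, 9 units are sold at 4 (assume they go to the highest-value buyers). The demand price at q = 9 is 13, so CS = ½ · [(22 - 4) + (13 - 4)] · 9 = 121.5.
Change in consumer surplus = 121.5 - 144.5 = -23.

-23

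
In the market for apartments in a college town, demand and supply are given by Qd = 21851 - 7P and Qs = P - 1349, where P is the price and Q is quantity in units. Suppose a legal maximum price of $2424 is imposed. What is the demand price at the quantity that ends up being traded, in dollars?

Equilibrium: 21851 - 7P = P - 1349, so 23200 = 8P and P* = 2900, Q* = 1551.
Since 2424 < 2900, the ceiling is binding.
At P = 2424: Qd = 21851 - 7·2424 = 4883 and Qs = 2424 - 1349 = 1075.
Only 1075 units reach the market. On the demand curve, the marginal buyer's willingness to pay at Q = 1075 is (21851 - 1075)/7 = 2968.

2968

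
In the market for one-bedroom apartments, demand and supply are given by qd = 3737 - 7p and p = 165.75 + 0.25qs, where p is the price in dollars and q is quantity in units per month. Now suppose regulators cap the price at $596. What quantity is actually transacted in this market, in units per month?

937

Rearranging supply gives qs = 4p - 663. In a free market, 3737 - 7p = 4p - 663 gives the equilibrium p* = 400, q* = 937.
Since 596 is above p* = 400, the ceiling does not bind and the free-market outcome prevails.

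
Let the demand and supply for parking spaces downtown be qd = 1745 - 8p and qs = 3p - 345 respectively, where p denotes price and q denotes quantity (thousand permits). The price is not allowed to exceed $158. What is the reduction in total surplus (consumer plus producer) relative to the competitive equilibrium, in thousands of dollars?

Setting quantity demanded equal to quantity supplied, 1745 - 8p = 3p - 345, gives p* = 190 and q* = 225.
Because the ceiling (158) lies below the market-clearing price, it is binding.
At p = 158: qd = 1745 - 8·158 = 481 and qs = 3·158 - 345 = 129.
Quantity traded falls to 129. At q = 129 the demand price is (1745 - 129)/8 = 202 and the supply price is (345 + 129)/3 = 158.
Deadweight loss = ½ · (202 - 158) · (225 - 129) = ½ · 44 · 96 = 2112.

2112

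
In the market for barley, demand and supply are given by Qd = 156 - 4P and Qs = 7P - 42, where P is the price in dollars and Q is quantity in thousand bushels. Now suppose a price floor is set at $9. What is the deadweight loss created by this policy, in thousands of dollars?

Equilibrium: 156 - 4P = 7P - 42, so 198 = 11P and P* = 18, Q* = 84.
Since 9 is below P* = 18, the floor does not bind and the free-market outcome prevails.
Since the control does not bind, no trades are prevented and deadweight loss is zero.

0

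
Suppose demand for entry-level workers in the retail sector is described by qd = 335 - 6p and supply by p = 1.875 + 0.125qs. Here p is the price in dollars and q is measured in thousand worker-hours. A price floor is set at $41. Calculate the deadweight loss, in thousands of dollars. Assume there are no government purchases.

1344

Rearranging supply gives qs = 8p - 15. In a free market, 335 - 6p = 8p - 15 gives the equilibrium p* = 25, q* = 185.
The floor of 41 is above the equilibrium price 25, so it binds.
At p = 41: qd = 335 - 6·41 = 89 and qs = 8·41 - 15 = 313.
Quantity traded falls to 89. At q = 89 the demand price is (335 - 89)/6 = 41 and the supply price is (15 + 89)/8 = 13.
Deadweight loss = ½ · (41 - 13) · (185 - 89) = ½ · 28 · 96 = 1344.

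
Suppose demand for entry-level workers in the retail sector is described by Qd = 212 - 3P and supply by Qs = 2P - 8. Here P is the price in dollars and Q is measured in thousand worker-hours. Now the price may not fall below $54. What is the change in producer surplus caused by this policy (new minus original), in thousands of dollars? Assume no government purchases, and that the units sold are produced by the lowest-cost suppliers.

275

Setting quantity demanded equal to quantity supplied, 212 - 3P = 2P - 8, gives P* = 44 and Q* = 80.
Since 54 > 44, the floor is binding.
At P = 54: Qd = 212 - 3·54 = 50 and Qs = 2·54 - 8 = 100.
Producer surplus without the control is ½ · (44 - 4) · 80 = 1600.
With the floor, 50 units are sold at 54. The supply price at Q = 50 is 29, so PS = ½ · [(54 - 4) + (54 - 29)] · 50 = 1875.
Change in producer surplus = 1875 - 1600 = 275.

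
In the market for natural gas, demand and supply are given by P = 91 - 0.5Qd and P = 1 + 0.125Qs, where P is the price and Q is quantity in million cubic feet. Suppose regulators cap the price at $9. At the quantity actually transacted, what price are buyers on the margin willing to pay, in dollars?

59

Rearranging demand gives Qd = 182 - 2P; rearranging supply gives Qs = 8P - 8. In a free market, 182 - 2P = 8P - 8 gives the equilibrium P* = 19, Q* = 144.
The ceiling of 9 is below the equilibrium price 19, so it binds.
At P = 9: Qd = 182 - 2·9 = 164 and Qs = 8·9 - 8 = 64.
Only 64 units reach the market. On the demand curve, the marginal buyer's willingness to pay at Q = 64 is (182 - 64)/2 = 59.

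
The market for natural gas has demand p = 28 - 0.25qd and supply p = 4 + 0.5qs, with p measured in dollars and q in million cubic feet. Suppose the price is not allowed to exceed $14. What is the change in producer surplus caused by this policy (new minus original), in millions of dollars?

Rearranging demand gives qd = 112 - 4p; rearranging supply gives qs = 2p - 8. Setting quantity demanded equal to quantity supplied, 112 - 4p = 2p - 8, gives p* = 20 and q* = 32.
Because the ceiling (14) lies below the market-clearing price, it is binding.
At p = 14: qd = 112 - 4·14 = 56 and qs = 2·14 - 8 = 20.
Producer surplus without the control is ½ · (20 - 4) · 32 = 256.
With the ceiling, producers sell 20 units at 14, so PS = ½ · (14 - 4) · 20 = 100.
Change in producer surplus = 100 - 256 = -156.

-156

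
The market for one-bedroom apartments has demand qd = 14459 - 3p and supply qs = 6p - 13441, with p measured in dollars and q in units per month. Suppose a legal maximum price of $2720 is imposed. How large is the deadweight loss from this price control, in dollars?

In a free market, 14459 - 3p = 6p - 13441 gives the equilibrium p* = 3100, q* = 5159.
The ceiling of 2720 is below the equilibrium price 3100, so it binds.
At p = 2720: qd = 14459 - 3·2720 = 6299 and qs = 6·2720 - 13441 = 2879.
Quantity traded falls to 2879. At q = 2879 the demand price is (14459 - 2879)/3 = 3860 and the supply price is (13441 + 2879)/6 = 2720.
Deadweight loss = ½ · (3860 - 2720) · (5159 - 2879) = ½ · 1140 · 2280 = 1299600.

1299600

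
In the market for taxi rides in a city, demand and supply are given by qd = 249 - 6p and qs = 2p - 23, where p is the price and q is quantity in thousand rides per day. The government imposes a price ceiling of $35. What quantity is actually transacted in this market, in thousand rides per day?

45

Equilibrium: 249 - 6p = 2p - 23, so 272 = 8p and p* = 34, q* = 45.
Since 35 is above p* = 34, the ceiling does not bind and the free-market outcome prevails.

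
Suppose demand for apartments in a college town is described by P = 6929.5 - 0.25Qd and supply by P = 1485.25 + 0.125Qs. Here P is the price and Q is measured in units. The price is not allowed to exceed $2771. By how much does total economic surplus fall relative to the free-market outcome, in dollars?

3358092

Rearranging demand gives Qd = 27718 - 4P; rearranging supply gives Qs = 8P - 11882. In a free market, 27718 - 4P = 8P - 11882 gives the equilibrium P* = 3300, Q* = 14518.
Since 2771 < 3300, the ceiling is binding.
At P = 2771: Qd = 27718 - 4·2771 = 16634 and Qs = 8·2771 - 11882 = 10286.
Quantity traded falls to 10286. At Q = 10286 the demand price is (27718 - 10286)/4 = 4358 and the supply price is (11882 + 10286)/8 = 2771.
Deadweight loss = ½ · (4358 - 2771) · (14518 - 10286) = ½ · 1587 · 4232 = 3358092.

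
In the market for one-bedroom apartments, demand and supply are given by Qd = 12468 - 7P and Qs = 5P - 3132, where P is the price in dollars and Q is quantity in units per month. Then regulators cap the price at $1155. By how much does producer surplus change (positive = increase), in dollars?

-435797.5

In a free market, 12468 - 7P = 5P - 3132 gives the equilibrium P* = 1300, Q* = 3368.
Since 1155 < 1300, the ceiling is binding.
At P = 1155: Qd = 12468 - 7·1155 = 4383 and Qs = 5·1155 - 3132 = 2643.
Producer surplus without the control is ½ · (1300 - 626.4) · 3368 = 1134342.4.
With the ceiling, producers sell 2643 units at 1155, so PS = ½ · (1155 - 626.4) · 2643 = 698544.9.
Change in producer surplus = 698544.9 - 1134342.4 = -435797.5.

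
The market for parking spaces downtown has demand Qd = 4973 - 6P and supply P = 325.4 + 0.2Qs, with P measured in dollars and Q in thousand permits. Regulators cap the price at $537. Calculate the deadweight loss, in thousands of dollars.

Rearranging supply gives Qs = 5P - 1627. Setting quantity demanded equal to quantity supplied, 4973 - 6P = 5P - 1627, gives P* = 600 and Q* = 1373.
The ceiling of 537 is below the equilibrium price 600, so it binds.
At P = 537: Qd = 4973 - 6·537 = 1751 and Qs = 5·537 - 1627 = 1058.
Quantity traded falls to 1058. At Q = 1058 the demand price is (4973 - 1058)/6 = 652.5 and the supply price is (1627 + 1058)/5 = 537.
Deadweight loss = ½ · (652.5 - 537) · (1373 - 1058) = ½ · 115.5 · 315 = 18191.25.

18191.25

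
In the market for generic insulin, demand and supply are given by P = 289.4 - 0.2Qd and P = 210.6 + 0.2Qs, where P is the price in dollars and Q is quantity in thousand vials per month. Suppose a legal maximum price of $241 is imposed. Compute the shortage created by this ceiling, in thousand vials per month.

Rearranging demand gives Qd = 1447 - 5P; rearranging supply gives Qs = 5P - 1053. In a free market, 1447 - 5P = 5P - 1053 gives the equilibrium P* = 250, Q* = 197.
Because the ceiling (241) lies below the market-clearing price, it is binding.
At P = 241: Qd = 1447 - 5·241 = 242 and Qs = 5·241 - 1053 = 152.
Shortage = Qd - Qs = 242 - 152 = 90.

90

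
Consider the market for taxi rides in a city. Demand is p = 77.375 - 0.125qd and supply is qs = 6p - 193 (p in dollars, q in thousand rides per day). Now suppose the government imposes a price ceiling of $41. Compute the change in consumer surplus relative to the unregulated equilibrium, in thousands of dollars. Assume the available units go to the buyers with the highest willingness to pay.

Rearranging demand gives qd = 619 - 8p. Without the control the market clears where 619 - 8p = 6p - 193, i.e. p* = 58 and q* = 155.
Since 41 < 58, the ceiling is binding.
At p = 41: qd = 619 - 8·41 = 291 and qs = 6·41 - 193 = 53.
Consumer surplus without the control is ½ · (77.375 - 58) · 155 = 1501.5625.
With the ceiling, 53 units are sold at 41 (assume they go to the highest-value buyers). The demand price at q = 53 is 70.75, so CS = ½ · [(77.375 - 41) + (70.75 - 41)] · 53 = 1752.3125.
Change in consumer surplus = 1752.3125 - 1501.5625 = 250.75.

250.75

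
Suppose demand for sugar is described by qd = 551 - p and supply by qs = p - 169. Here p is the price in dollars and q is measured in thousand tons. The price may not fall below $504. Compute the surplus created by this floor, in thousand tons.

Setting quantity demanded equal to quantity supplied, 551 - p = p - 169, gives p* = 360 and q* = 191.
The floor of 504 is above the equilibrium price 360, so it binds.
At p = 504: qd = 551 - 504 = 47 and qs = 504 - 169 = 335.
Surplus = qs - qd = 335 - 47 = 288.

288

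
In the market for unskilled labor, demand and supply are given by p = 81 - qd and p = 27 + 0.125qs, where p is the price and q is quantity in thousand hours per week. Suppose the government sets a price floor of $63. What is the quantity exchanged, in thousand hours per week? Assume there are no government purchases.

18

Rearranging demand gives qd = 81 - p; rearranging supply gives qs = 8p - 216. Equilibrium: 81 - p = 8p - 216, so 297 = 9p and p* = 33, q* = 48.
The floor of 63 is above the equilibrium price 33, so it binds.
At p = 63: qd = 81 - 63 = 18 and qs = 8·63 - 216 = 288.
The quantity actually transacted is the short side, demand: 18.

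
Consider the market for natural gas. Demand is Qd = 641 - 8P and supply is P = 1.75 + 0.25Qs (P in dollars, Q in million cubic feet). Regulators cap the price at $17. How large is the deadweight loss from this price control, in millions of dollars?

4107

Rearranging supply gives Qs = 4P - 7. Setting quantity demanded equal to quantity supplied, 641 - 8P = 4P - 7, gives P* = 54 and Q* = 209.
The ceiling of 17 is below the equilibrium price 54, so it binds.
At P = 17: Qd = 641 - 8·17 = 505 and Qs = 4·17 - 7 = 61.
Quantity traded falls to 61. At Q = 61 the demand price is (641 - 61)/8 = 72.5 and the supply price is (7 + 61)/4 = 17.
Deadweight loss = ½ · (72.5 - 17) · (209 - 61) = ½ · 55.5 · 148 = 4107.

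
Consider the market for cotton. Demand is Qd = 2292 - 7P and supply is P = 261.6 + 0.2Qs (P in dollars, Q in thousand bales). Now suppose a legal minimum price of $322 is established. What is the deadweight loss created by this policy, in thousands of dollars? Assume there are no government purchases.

4065.6

Rearranging supply gives Qs = 5P - 1308. In a free market, 2292 - 7P = 5P - 1308 gives the equilibrium P* = 300, Q* = 192.
Because the floor (322) lies above the market-clearing price, it is binding.
At P = 322: Qd = 2292 - 7·322 = 38 and Qs = 5·322 - 1308 = 302.
Quantity traded falls to 38. At Q = 38 the demand price is (2292 - 38)/7 = 322 and the supply price is (1308 + 38)/5 = 269.2.
Deadweight loss = ½ · (322 - 269.2) · (192 - 38) = ½ · 52.8 · 154 = 4065.6.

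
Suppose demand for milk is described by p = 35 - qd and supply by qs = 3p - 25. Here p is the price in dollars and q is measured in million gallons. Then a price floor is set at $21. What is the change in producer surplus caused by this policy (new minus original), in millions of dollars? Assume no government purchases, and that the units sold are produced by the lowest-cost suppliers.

78

Rearranging demand gives qd = 35 - p. Without the control the market clears where 35 - p = 3p - 25, i.e. p* = 15 and q* = 20.
The floor of 21 is above the equilibrium price 15, so it binds.
At p = 21: qd = 35 - 21 = 14 and qs = 3·21 - 25 = 38.
Producer surplus without the control is ½ · (15 - 25/3) · 20 = 200/3.
With the floor, 14 units are sold at 21. The supply price at q = 14 is 13, so PS = ½ · [(21 - 25/3) + (21 - 13)] · 14 = 434/3.
Change in producer surplus = 434/3 - 200/3 = 78.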